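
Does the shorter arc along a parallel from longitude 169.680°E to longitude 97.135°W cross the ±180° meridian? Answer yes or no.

Yes

Naïve |-97.135 − 169.680| = 266.815° > 180°, so the shorter arc goes the other way round — across 180°.
Signed shortest Δλ = ((-97.135 − 169.680 + 180) mod 360) − 180 = 93.185°.
Going east by 93.185° from +169.680° passes through 180° before reaching -97.135°.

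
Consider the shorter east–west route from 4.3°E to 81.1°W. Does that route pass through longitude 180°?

No

Signed shortest Δλ = ((-81.1 − 4.3 + 180) mod 360) − 180 = -85.4°.
Going west by 85.4° from +4.3° reaches -81.1° without touching 180°.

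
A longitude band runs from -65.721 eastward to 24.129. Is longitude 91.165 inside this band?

No

Band width going east from -65.721° to +24.129°: ((24.129 − -65.721) mod 360) = 89.850°.
Offset of +91.165° east of the west edge: ((91.165 − -65.721) mod 360) = 156.886°.
156.886° > 89.850° ⇒ outside.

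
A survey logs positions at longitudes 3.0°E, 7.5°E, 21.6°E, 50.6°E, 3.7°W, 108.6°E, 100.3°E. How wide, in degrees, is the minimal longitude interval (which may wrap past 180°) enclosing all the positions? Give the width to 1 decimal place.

Sort the longitudes: -3.7°, +3.0°, +7.5°, +21.6°, +50.6°, +100.3°, +108.6°.
Eastward gaps between consecutive values (wrapping around): 6.7°, 4.5°, 14.1°, 29.0°, 49.7°, 8.3°, 247.7°.
Largest gap = 247.7° ⇒ minimal covering band is its complement: 360° − 247.7° = 112.3°.
Band runs from -3.7° eastward to +108.6°.

112.3°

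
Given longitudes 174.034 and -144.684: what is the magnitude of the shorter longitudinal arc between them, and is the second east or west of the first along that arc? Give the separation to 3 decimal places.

Raw difference: -144.684 − 174.034 = -318.718°.
Normalise into (−180°, 180°]: -318.718° + 360° = 41.282°.
Positive ⇒ the second point lies to the east; separation 41.282°.

41.282° east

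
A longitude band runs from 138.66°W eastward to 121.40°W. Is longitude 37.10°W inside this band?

Band width going east from -138.66° to -121.40°: ((-121.40 − -138.66) mod 360) = 17.26°.
Offset of -37.10° east of the west edge: ((-37.10 − -138.66) mod 360) = 101.56°.
101.56° > 17.26° ⇒ outside.

No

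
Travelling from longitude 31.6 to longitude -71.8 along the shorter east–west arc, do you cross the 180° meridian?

Signed shortest Δλ = ((-71.8 − 31.6 + 180) mod 360) − 180 = -103.4°.
Going west by 103.4° from +31.6° reaches -71.8° without touching 180°.

No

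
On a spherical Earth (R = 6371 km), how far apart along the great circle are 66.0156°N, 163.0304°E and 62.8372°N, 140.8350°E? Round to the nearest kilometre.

Δλ = 140.8350 − 163.0304 = -22.1954°.
Δφ = 62.8372 − 66.0156 = -3.1784°.
a = sin²(Δφ/2) + cos φ₁ · cos φ₂ · sin²(Δλ/2) = 0.007644.
c = 2·atan2(√a, √(1−a)) = 0.17509 rad → d = 6371·c ≈ 1115.49 km.

1115 km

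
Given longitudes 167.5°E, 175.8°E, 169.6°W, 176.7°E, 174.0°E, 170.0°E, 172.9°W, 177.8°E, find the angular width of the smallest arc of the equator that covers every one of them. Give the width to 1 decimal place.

Sort the longitudes: -172.9°, -169.6°, +167.5°, +170.0°, +174.0°, +175.8°, +176.7°, +177.8°.
Eastward gaps between consecutive values (wrapping around): 3.3°, 337.1°, 2.5°, 4.0°, 1.8°, 0.9°, 1.1°, 9.3°.
Largest gap = 337.1° ⇒ minimal covering band is its complement: 360° − 337.1° = 22.9°.
Band runs from +167.5° eastward to -169.6°, crossing the antimeridian.

22.9°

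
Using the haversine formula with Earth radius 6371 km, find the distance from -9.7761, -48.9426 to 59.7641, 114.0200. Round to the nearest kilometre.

Δλ = 114.0200 − -48.9426 = 162.9626°.
Δφ = 59.7641 − -9.7761 = 69.5402°.
a = sin²(Δφ/2) + cos φ₁ · cos φ₂ · sin²(Δλ/2) = 0.810585.
c = 2·atan2(√a, √(1−a)) = 2.24103 rad → d = 6371·c ≈ 14277.61 km.

14278 km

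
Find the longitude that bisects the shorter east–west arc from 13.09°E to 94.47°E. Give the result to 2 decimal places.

53.78°E

Signed shortest Δλ from +13.09° to +94.47° is +81.38°.
Midpoint longitude = +13.09° + (+81.38°)/2 = +13.09° + 40.69° = +53.78°.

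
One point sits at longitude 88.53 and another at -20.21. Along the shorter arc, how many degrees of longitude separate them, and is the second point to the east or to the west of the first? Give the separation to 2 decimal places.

108.74° west

Raw difference: -20.21 − 88.53 = -108.74°.
Normalise into (−180°, 180°]: -108.74° stays -108.74°.
Negative ⇒ the second point lies to the west; separation 108.74°.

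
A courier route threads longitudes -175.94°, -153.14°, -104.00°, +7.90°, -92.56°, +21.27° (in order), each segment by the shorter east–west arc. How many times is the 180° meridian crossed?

0

Leg 1: -175.94° → -153.14°, shortest Δλ = 22.8° (east) — does not cross 180°.
Leg 2: -153.14° → -104.00°, shortest Δλ = 49.14° (east) — does not cross 180°.
Leg 3: -104.00° → +7.90°, shortest Δλ = 111.9° (east) — does not cross 180°.
Leg 4: +7.90° → -92.56°, shortest Δλ = -100.46° (west) — does not cross 180°.
Leg 5: -92.56° → +21.27°, shortest Δλ = 113.83° (east) — does not cross 180°.
Total crossings: 0.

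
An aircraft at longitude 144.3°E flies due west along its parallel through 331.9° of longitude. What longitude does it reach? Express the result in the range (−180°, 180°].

172.4°E

Start at +144.3°; shift −331.9° → -187.6°.
-187.6° lies outside (−180°, 180°]; add 360° → +172.4°.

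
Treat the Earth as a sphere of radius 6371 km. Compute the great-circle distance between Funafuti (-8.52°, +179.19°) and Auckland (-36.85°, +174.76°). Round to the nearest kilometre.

Δλ = 174.76 − 179.19 = -4.43°.
Δφ = -36.85 − -8.52 = -28.33°.
a = sin²(Δφ/2) + cos φ₁ · cos φ₂ · sin²(Δλ/2) = 0.061068.
c = 2·atan2(√a, √(1−a)) = 0.49941 rad → d = 6371·c ≈ 3181.75 km.

3182 km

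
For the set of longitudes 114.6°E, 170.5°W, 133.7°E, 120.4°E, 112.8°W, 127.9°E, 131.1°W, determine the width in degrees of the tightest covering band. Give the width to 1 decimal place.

132.6°

Sort the longitudes: -170.5°, -131.1°, -112.8°, +114.6°, +120.4°, +127.9°, +133.7°.
Eastward gaps between consecutive values (wrapping around): 39.4°, 18.3°, 227.4°, 5.8°, 7.5°, 5.8°, 55.8°.
Largest gap = 227.4° ⇒ minimal covering band is its complement: 360° − 227.4° = 132.6°.
Band runs from +114.6° eastward to -112.8°, crossing the antimeridian.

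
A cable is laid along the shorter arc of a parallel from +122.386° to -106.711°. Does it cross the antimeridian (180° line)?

Naïve |-106.711 − 122.386| = 229.097° > 180°, so the shorter arc goes the other way round — across 180°.
Signed shortest Δλ = ((-106.711 − 122.386 + 180) mod 360) − 180 = 130.903°.
Going east by 130.903° from +122.386° passes through 180° before reaching -106.711°.

Yes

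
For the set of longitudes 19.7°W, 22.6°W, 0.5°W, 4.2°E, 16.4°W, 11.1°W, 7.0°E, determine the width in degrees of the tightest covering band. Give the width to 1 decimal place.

29.6°

Sort the longitudes: -22.6°, -19.7°, -16.4°, -11.1°, -0.5°, +4.2°, +7.0°.
Eastward gaps between consecutive values (wrapping around): 2.9°, 3.3°, 5.3°, 10.6°, 4.7°, 2.8°, 330.4°.
Largest gap = 330.4° ⇒ minimal covering band is its complement: 360° − 330.4° = 29.6°.
Band runs from -22.6° eastward to +7.0°.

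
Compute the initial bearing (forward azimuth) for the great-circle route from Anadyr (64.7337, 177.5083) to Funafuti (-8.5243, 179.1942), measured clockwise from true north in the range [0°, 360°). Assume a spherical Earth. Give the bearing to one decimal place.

Δλ = 179.1942 − 177.5083 = 1.6859°.
θ = atan2( sin Δλ · cos φ₂ , cos φ₁ · sin φ₂ − sin φ₁ · cos φ₂ · cos Δλ )
  = atan2(0.02910, -0.95722) = 178.259° → normalised to [0°, 360°): 178.259°.

178.3°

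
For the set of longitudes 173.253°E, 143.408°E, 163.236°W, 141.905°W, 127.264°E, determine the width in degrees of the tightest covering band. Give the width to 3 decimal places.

Sort the longitudes: -163.236°, -141.905°, +127.264°, +143.408°, +173.253°.
Eastward gaps between consecutive values (wrapping around): 21.331°, 269.169°, 16.144°, 29.845°, 23.511°.
Largest gap = 269.169° ⇒ minimal covering band is its complement: 360° − 269.169° = 90.831°.
Band runs from +127.264° eastward to -141.905°, crossing the antimeridian.

90.831°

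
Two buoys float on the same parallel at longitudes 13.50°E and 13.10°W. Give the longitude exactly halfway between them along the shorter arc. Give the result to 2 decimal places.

Signed shortest Δλ from +13.50° to -13.10° is -26.60°.
Midpoint longitude = +13.50° + (-26.60°)/2 = +13.50° − 13.30° = +0.20°.

0.20°E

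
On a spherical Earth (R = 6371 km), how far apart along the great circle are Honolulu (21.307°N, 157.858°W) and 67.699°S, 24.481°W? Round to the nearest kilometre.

13942 km

Δλ = -24.481 − -157.858 = 133.377°.
Δφ = -67.699 − 21.307 = -89.006°.
a = sin²(Δφ/2) + cos φ₁ · cos φ₂ · sin²(Δλ/2) = 0.789496.
c = 2·atan2(√a, √(1−a)) = 2.18829 rad → d = 6371·c ≈ 13941.59 km.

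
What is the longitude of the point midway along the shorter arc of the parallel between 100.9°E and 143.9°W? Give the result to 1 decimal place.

Signed shortest Δλ from +100.9° to -143.9° is +115.2°.
Midpoint longitude = +100.9° + (+115.2°)/2 = +100.9° + 57.6° = +158.5°.
(The naïve average (+100.9 + -143.9)/2 = -21.5° is on the wrong side of the globe.)

158.5°E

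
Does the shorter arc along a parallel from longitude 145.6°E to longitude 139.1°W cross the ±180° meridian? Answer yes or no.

Yes

Naïve |-139.1 − 145.6| = 284.7° > 180°, so the shorter arc goes the other way round — across 180°.
Signed shortest Δλ = ((-139.1 − 145.6 + 180) mod 360) − 180 = 75.3°.
Going east by 75.3° from +145.6° passes through 180° before reaching -139.1°.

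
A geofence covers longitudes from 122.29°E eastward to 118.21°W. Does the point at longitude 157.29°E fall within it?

Band width going east from +122.29° to -118.21°: ((-118.21 − 122.29) mod 360) = 119.50°.
Offset of +157.29° east of the west edge: ((157.29 − 122.29) mod 360) = 35.00°.
35.00° ≤ 119.50° ⇒ inside.

Yes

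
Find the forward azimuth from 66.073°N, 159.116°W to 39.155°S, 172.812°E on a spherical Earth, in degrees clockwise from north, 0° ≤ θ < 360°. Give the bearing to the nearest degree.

Δλ = 172.812 − -159.116 = 331.928°; wrapped into (−180°, 180°]: -28.072°.
θ = atan2( sin Δλ · cos φ₂ , cos φ₁ · sin φ₂ − sin φ₁ · cos φ₂ · cos Δλ )
  = atan2(-0.36491, -0.88150) = -157.512° → normalised to [0°, 360°): 202.488°.

202°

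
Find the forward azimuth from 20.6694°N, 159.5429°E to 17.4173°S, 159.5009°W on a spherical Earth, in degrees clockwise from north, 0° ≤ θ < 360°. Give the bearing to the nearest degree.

Δλ = -159.5009 − 159.5429 = -319.0438°; wrapped into (−180°, 180°]: 40.9562°.
θ = atan2( sin Δλ · cos φ₂ , cos φ₁ · sin φ₂ − sin φ₁ · cos φ₂ · cos Δλ )
  = atan2(0.62543, -0.53441) = 130.513° → normalised to [0°, 360°): 130.513°.

131°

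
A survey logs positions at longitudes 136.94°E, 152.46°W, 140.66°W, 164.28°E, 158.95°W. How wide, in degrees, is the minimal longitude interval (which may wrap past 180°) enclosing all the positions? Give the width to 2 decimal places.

82.40°

Sort the longitudes: -158.95°, -152.46°, -140.66°, +136.94°, +164.28°.
Eastward gaps between consecutive values (wrapping around): 6.49°, 11.80°, 277.60°, 27.34°, 36.77°.
Largest gap = 277.60° ⇒ minimal covering band is its complement: 360° − 277.60° = 82.40°.
Band runs from +136.94° eastward to -140.66°, crossing the antimeridian.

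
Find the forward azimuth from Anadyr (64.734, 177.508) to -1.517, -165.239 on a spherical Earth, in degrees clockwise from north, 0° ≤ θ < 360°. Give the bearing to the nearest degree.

Δλ = -165.239 − 177.508 = -342.747°; wrapped into (−180°, 180°]: 17.253°.
θ = atan2( sin Δλ · cos φ₂ , cos φ₁ · sin φ₂ − sin φ₁ · cos φ₂ · cos Δλ )
  = atan2(0.29649, -0.87464) = 161.274° → normalised to [0°, 360°): 161.274°.

161°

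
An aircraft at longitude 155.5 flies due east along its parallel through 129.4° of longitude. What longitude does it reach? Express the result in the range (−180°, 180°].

-75.1°

Start at +155.5°; shift +129.4° → +284.9°.
+284.9° lies outside (−180°, 180°]; subtract 360° → -75.1°.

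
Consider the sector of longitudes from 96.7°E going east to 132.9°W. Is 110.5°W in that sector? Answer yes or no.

No

Band width going east from +96.7° to -132.9°: ((-132.9 − 96.7) mod 360) = 130.4°.
Offset of -110.5° east of the west edge: ((-110.5 − 96.7) mod 360) = 152.8°.
152.8° > 130.4° ⇒ outside.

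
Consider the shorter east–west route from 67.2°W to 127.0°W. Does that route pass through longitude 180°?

Signed shortest Δλ = ((-127.0 − -67.2 + 180) mod 360) − 180 = -59.8°.
Going west by 59.8° from -67.2° reaches -127.0° without touching 180°.

No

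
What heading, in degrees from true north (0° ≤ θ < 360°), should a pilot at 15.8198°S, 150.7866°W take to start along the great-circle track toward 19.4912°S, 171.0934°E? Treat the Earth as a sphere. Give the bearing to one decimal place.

258.5°

Δλ = 171.0934 − -150.7866 = 321.8800°; wrapped into (−180°, 180°]: -38.1200°.
θ = atan2( sin Δλ · cos φ₂ , cos φ₁ · sin φ₂ − sin φ₁ · cos φ₂ · cos Δλ )
  = atan2(-0.58193, -0.11885) = -101.542° → normalised to [0°, 360°): 258.458°.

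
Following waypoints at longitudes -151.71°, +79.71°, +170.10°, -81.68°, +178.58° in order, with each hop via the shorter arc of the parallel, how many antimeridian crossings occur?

Leg 1: -151.71° → +79.71°, shortest Δλ = -128.58° (west) — crosses 180°.
Leg 2: +79.71° → +170.10°, shortest Δλ = 90.39° (east) — does not cross 180°.
Leg 3: +170.10° → -81.68°, shortest Δλ = 108.22° (east) — crosses 180°.
Leg 4: -81.68° → +178.58°, shortest Δλ = -99.74° (west) — crosses 180°.
Total crossings: 3.

3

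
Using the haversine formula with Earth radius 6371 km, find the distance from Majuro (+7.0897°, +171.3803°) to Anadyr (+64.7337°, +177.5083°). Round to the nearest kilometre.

6428 km

Δλ = 177.5083 − 171.3803 = 6.1280°.
Δφ = 64.7337 − 7.0897 = 57.6440°.
a = sin²(Δφ/2) + cos φ₁ · cos φ₂ · sin²(Δλ/2) = 0.233621.
c = 2·atan2(√a, √(1−a)) = 1.00894 rad → d = 6371·c ≈ 6427.96 km.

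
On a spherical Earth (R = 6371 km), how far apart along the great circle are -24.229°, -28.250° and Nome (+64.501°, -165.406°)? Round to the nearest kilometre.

14585 km

Δλ = -165.406 − -28.250 = -137.156°.
Δφ = 64.501 − -24.229 = 88.730°.
a = sin²(Δφ/2) + cos φ₁ · cos φ₂ · sin²(Δλ/2) = 0.829124.
c = 2·atan2(√a, √(1−a)) = 2.28929 rad → d = 6371·c ≈ 14585.04 km.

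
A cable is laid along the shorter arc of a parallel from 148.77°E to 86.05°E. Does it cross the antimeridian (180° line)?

No

Signed shortest Δλ = ((86.05 − 148.77 + 180) mod 360) − 180 = -62.72°.
Going west by 62.72° from +148.77° reaches +86.05° without touching 180°.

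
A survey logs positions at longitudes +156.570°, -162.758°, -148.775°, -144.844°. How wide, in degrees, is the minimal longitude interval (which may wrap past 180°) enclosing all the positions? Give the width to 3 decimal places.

58.586°

Sort the longitudes: -162.758°, -148.775°, -144.844°, +156.570°.
Eastward gaps between consecutive values (wrapping around): 13.983°, 3.931°, 301.414°, 40.672°.
Largest gap = 301.414° ⇒ minimal covering band is its complement: 360° − 301.414° = 58.586°.
Band runs from +156.570° eastward to -144.844°, crossing the antimeridian.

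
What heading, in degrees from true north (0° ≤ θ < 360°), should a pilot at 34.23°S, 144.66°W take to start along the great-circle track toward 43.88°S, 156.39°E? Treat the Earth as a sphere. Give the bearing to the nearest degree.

Δλ = 156.39 − -144.66 = 301.05°; wrapped into (−180°, 180°]: -58.95°.
θ = atan2( sin Δλ · cos φ₂ , cos φ₁ · sin φ₂ − sin φ₁ · cos φ₂ · cos Δλ )
  = atan2(-0.61752, -0.36396) = -120.515° → normalised to [0°, 360°): 239.485°.

239°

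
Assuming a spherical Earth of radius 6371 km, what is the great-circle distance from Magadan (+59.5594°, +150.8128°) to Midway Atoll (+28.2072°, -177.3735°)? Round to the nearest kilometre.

Δλ = -177.3735 − 150.8128 = -328.1863°; wrapped into (−180°, 180°]: 31.8137°.
Δφ = 28.2072 − 59.5594 = -31.3522°.
a = sin²(Δφ/2) + cos φ₁ · cos φ₂ · sin²(Δλ/2) = 0.106545.
c = 2·atan2(√a, √(1−a)) = 0.66501 rad → d = 6371·c ≈ 4236.79 km.

4237 km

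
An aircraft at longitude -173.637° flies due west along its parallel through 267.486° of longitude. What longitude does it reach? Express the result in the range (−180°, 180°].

-81.123°

Start at -173.637°; shift −267.486° → -441.123°.
-441.123° lies outside (−180°, 180°]; add 360° → -81.123°.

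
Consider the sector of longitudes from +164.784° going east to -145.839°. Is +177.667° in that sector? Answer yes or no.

Band width going east from +164.784° to -145.839°: ((-145.839 − 164.784) mod 360) = 49.377°.
Offset of +177.667° east of the west edge: ((177.667 − 164.784) mod 360) = 12.883°.
12.883° ≤ 49.377° ⇒ inside.

Yes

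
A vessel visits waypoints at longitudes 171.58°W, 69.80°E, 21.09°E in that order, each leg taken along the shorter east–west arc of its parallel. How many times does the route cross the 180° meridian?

Leg 1: -171.58° → +69.80°, shortest Δλ = -118.62° (west) — crosses 180°.
Leg 2: +69.80° → +21.09°, shortest Δλ = -48.71° (west) — does not cross 180°.
Total crossings: 1.

1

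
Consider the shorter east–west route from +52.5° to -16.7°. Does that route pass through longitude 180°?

Signed shortest Δλ = ((-16.7 − 52.5 + 180) mod 360) − 180 = -69.2°.
Going west by 69.2° from +52.5° reaches -16.7° without touching 180°.

No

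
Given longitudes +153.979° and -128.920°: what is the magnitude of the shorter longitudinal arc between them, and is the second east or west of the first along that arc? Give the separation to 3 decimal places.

77.101° east

Raw difference: -128.920 − 153.979 = -282.899°.
Normalise into (−180°, 180°]: -282.899° + 360° = 77.101°.
Positive ⇒ the second point lies to the east; separation 77.101°.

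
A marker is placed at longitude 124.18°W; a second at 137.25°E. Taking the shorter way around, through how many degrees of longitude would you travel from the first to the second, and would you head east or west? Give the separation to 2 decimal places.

98.57° west

Raw difference: 137.25 − -124.18 = 261.43°.
Normalise into (−180°, 180°]: 261.43° − 360° = -98.57°.
Negative ⇒ the second point lies to the west; separation 98.57°.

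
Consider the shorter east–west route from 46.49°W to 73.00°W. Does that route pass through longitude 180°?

Signed shortest Δλ = ((-73.00 − -46.49 + 180) mod 360) − 180 = -26.51°.
Going west by 26.51° from -46.49° reaches -73.00° without touching 180°.

No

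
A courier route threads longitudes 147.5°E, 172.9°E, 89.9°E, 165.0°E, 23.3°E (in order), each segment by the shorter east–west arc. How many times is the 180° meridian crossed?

Leg 1: +147.5° → +172.9°, shortest Δλ = 25.4° (east) — does not cross 180°.
Leg 2: +172.9° → +89.9°, shortest Δλ = -83.0° (west) — does not cross 180°.
Leg 3: +89.9° → +165.0°, shortest Δλ = 75.1° (east) — does not cross 180°.
Leg 4: +165.0° → +23.3°, shortest Δλ = -141.7° (west) — does not cross 180°.
Total crossings: 0.

0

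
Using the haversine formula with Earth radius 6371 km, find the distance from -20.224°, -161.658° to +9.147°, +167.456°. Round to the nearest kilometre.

Δλ = 167.456 − -161.658 = 329.114°; wrapped into (−180°, 180°]: -30.886°.
Δφ = 9.147 − -20.224 = 29.371°.
a = sin²(Δφ/2) + cos φ₁ · cos φ₂ · sin²(Δλ/2) = 0.129956.
c = 2·atan2(√a, √(1−a)) = 0.73760 rad → d = 6371·c ≈ 4699.22 km.

4699 km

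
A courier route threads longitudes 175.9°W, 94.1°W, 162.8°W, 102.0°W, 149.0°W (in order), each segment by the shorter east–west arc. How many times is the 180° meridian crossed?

Leg 1: -175.9° → -94.1°, shortest Δλ = 81.8° (east) — does not cross 180°.
Leg 2: -94.1° → -162.8°, shortest Δλ = -68.7° (west) — does not cross 180°.
Leg 3: -162.8° → -102.0°, shortest Δλ = 60.8° (east) — does not cross 180°.
Leg 4: -102.0° → -149.0°, shortest Δλ = -47.0° (west) — does not cross 180°.
Total crossings: 0.

0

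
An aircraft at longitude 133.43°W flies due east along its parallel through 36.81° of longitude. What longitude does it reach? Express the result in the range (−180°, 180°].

96.62°W

Start at -133.43°; shift +36.81° → -96.62°.
-96.62° already lies in (−180°, 180°].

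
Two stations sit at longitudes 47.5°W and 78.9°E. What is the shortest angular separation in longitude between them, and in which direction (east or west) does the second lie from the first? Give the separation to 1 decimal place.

Raw difference: 78.9 − -47.5 = 126.4°.
Normalise into (−180°, 180°]: 126.4° stays 126.4°.
Positive ⇒ the second point lies to the east; separation 126.4°.

126.4° east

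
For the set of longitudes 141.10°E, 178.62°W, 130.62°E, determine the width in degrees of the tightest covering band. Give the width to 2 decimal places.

Sort the longitudes: -178.62°, +130.62°, +141.10°.
Eastward gaps between consecutive values (wrapping around): 309.24°, 10.48°, 40.28°.
Largest gap = 309.24° ⇒ minimal covering band is its complement: 360° − 309.24° = 50.76°.
Band runs from +130.62° eastward to -178.62°, crossing the antimeridian.

50.76°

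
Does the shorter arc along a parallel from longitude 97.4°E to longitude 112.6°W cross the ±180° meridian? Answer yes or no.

Naïve |-112.6 − 97.4| = 210.0° > 180°, so the shorter arc goes the other way round — across 180°.
Signed shortest Δλ = ((-112.6 − 97.4 + 180) mod 360) − 180 = 150.0°.
Going east by 150.0° from +97.4° passes through 180° before reaching -112.6°.

Yes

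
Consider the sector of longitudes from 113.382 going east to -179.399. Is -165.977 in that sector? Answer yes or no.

No

Band width going east from +113.382° to -179.399°: ((-179.399 − 113.382) mod 360) = 67.219°.
Offset of -165.977° east of the west edge: ((-165.977 − 113.382) mod 360) = 80.641°.
80.641° > 67.219° ⇒ outside.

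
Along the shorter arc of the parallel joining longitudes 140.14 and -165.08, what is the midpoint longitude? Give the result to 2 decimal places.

+167.53°

Signed shortest Δλ from +140.14° to -165.08° is +54.78°.
Midpoint longitude = +140.14° + (+54.78°)/2 = +140.14° + 27.39° = +167.53°.
(The naïve average (+140.14 + -165.08)/2 = -12.47° is on the wrong side of the globe.)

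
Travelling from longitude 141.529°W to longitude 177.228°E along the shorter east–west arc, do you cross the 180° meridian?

Yes

Naïve |177.228 − -141.529| = 318.757° > 180°, so the shorter arc goes the other way round — across 180°.
Signed shortest Δλ = ((177.228 − -141.529 + 180) mod 360) − 180 = -41.243°.
Going west by 41.243° from -141.529° passes through 180° before reaching +177.228°.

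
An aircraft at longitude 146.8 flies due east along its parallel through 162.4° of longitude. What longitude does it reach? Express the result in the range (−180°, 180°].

Start at +146.8°; shift +162.4° → +309.2°.
+309.2° lies outside (−180°, 180°]; subtract 360° → -50.8°.

-50.8°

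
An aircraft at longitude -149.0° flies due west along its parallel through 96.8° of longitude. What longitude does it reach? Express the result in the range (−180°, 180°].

Start at -149.0°; shift −96.8° → -245.8°.
-245.8° lies outside (−180°, 180°]; add 360° → +114.2°.

+114.2°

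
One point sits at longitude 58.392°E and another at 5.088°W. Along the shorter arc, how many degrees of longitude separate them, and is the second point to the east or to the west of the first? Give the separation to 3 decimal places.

Raw difference: -5.088 − 58.392 = -63.48°.
Normalise into (−180°, 180°]: -63.48° stays -63.48°.
Negative ⇒ the second point lies to the west; separation 63.480°.

63.480° west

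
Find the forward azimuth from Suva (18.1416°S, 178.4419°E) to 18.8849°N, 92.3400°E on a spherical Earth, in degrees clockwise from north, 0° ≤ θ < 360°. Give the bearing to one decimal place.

Δλ = 92.3400 − 178.4419 = -86.1019°.
θ = atan2( sin Δλ · cos φ₂ , cos φ₁ · sin φ₂ − sin φ₁ · cos φ₂ · cos Δλ )
  = atan2(-0.94398, 0.32761) = -70.861° → normalised to [0°, 360°): 289.139°.

289.1°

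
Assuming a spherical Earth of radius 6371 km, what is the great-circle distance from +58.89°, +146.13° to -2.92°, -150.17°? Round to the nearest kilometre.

8822 km

Δλ = -150.17 − 146.13 = -296.30°; wrapped into (−180°, 180°]: 63.70°.
Δφ = -2.92 − 58.89 = -61.81°.
a = sin²(Δφ/2) + cos φ₁ · cos φ₂ · sin²(Δλ/2) = 0.407492.
c = 2·atan2(√a, √(1−a)) = 1.38471 rad → d = 6371·c ≈ 8821.98 km.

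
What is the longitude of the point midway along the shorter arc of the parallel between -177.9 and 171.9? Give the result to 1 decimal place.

+177.0°

Signed shortest Δλ from -177.9° to +171.9° is -10.2°.
Midpoint longitude = -177.9° + (-10.2°)/2 = -177.9° − 5.1° = -183.0°.
Normalise into (−180°, 180°]: +177.0°.
(The naïve average (-177.9 + +171.9)/2 = -3.0° is on the wrong side of the globe.)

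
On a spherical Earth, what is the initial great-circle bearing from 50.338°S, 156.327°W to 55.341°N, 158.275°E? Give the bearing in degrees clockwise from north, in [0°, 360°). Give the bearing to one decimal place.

334.1°

Δλ = 158.275 − -156.327 = 314.602°; wrapped into (−180°, 180°]: -45.398°.
θ = atan2( sin Δλ · cos φ₂ , cos φ₁ · sin φ₂ − sin φ₁ · cos φ₂ · cos Δλ )
  = atan2(-0.40491, 0.83241) = -25.940° → normalised to [0°, 360°): 334.060°.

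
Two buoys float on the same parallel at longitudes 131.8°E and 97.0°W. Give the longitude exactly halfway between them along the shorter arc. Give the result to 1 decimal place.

Signed shortest Δλ from +131.8° to -97.0° is +131.2°.
Midpoint longitude = +131.8° + (+131.2°)/2 = +131.8° + 65.6° = +197.4°.
Normalise into (−180°, 180°]: -162.6°.
(The naïve average (+131.8 + -97.0)/2 = 17.4° is on the wrong side of the globe.)

162.6°W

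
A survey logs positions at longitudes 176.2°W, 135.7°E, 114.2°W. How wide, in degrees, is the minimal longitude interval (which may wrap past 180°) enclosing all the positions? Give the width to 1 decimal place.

110.1°

Sort the longitudes: -176.2°, -114.2°, +135.7°.
Eastward gaps between consecutive values (wrapping around): 62.0°, 249.9°, 48.1°.
Largest gap = 249.9° ⇒ minimal covering band is its complement: 360° − 249.9° = 110.1°.
Band runs from +135.7° eastward to -114.2°, crossing the antimeridian.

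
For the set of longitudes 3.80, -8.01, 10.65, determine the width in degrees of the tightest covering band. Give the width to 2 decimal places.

Sort the longitudes: -8.01°, +3.80°, +10.65°.
Eastward gaps between consecutive values (wrapping around): 11.81°, 6.85°, 341.34°.
Largest gap = 341.34° ⇒ minimal covering band is its complement: 360° − 341.34° = 18.66°.
Band runs from -8.01° eastward to +10.65°.

18.66°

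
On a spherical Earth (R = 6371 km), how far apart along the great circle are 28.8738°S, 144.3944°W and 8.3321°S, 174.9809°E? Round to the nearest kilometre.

4816 km

Δλ = 174.9809 − -144.3944 = 319.3753°; wrapped into (−180°, 180°]: -40.6247°.
Δφ = -8.3321 − -28.8738 = 20.5417°.
a = sin²(Δφ/2) + cos φ₁ · cos φ₂ · sin²(Δλ/2) = 0.136202.
c = 2·atan2(√a, √(1−a)) = 0.75598 rad → d = 6371·c ≈ 4816.38 km.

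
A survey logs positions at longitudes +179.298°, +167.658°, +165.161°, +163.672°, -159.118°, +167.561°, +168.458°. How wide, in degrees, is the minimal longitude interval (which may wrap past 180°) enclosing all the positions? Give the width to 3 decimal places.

37.210°

Sort the longitudes: -159.118°, +163.672°, +165.161°, +167.561°, +167.658°, +168.458°, +179.298°.
Eastward gaps between consecutive values (wrapping around): 322.790°, 1.489°, 2.400°, 0.097°, 0.800°, 10.840°, 21.584°.
Largest gap = 322.790° ⇒ minimal covering band is its complement: 360° − 322.790° = 37.210°.
Band runs from +163.672° eastward to -159.118°, crossing the antimeridian.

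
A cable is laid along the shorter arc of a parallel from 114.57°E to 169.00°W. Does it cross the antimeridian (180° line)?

Yes

Naïve |-169.00 − 114.57| = 283.57° > 180°, so the shorter arc goes the other way round — across 180°.
Signed shortest Δλ = ((-169.00 − 114.57 + 180) mod 360) − 180 = 76.43°.
Going east by 76.43° from +114.57° passes through 180° before reaching -169.00°.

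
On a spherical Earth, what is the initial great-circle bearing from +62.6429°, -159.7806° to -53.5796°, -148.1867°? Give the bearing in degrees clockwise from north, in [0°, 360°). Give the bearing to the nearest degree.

Δλ = -148.1867 − -159.7806 = 11.5939°.
θ = atan2( sin Δλ · cos φ₂ , cos φ₁ · sin φ₂ − sin φ₁ · cos φ₂ · cos Δλ )
  = atan2(0.11932, -0.88633) = 172.333° → normalised to [0°, 360°): 172.333°.

172°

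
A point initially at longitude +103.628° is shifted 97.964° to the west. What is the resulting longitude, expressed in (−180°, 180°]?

+5.664°

Start at +103.628°; shift −97.964° → +5.664°.
+5.664° already lies in (−180°, 180°].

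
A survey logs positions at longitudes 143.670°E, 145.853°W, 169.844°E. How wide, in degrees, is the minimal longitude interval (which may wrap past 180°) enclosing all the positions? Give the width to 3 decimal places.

70.477°

Sort the longitudes: -145.853°, +143.670°, +169.844°.
Eastward gaps between consecutive values (wrapping around): 289.523°, 26.174°, 44.303°.
Largest gap = 289.523° ⇒ minimal covering band is its complement: 360° − 289.523° = 70.477°.
Band runs from +143.670° eastward to -145.853°, crossing the antimeridian.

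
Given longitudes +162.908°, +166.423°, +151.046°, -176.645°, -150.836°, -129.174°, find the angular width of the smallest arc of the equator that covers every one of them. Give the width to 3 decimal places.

79.780°

Sort the longitudes: -176.645°, -150.836°, -129.174°, +151.046°, +162.908°, +166.423°.
Eastward gaps between consecutive values (wrapping around): 25.809°, 21.662°, 280.220°, 11.862°, 3.515°, 16.932°.
Largest gap = 280.220° ⇒ minimal covering band is its complement: 360° − 280.220° = 79.780°.
Band runs from +151.046° eastward to -129.174°, crossing the antimeridian.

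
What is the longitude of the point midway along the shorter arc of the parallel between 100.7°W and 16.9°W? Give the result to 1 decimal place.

Signed shortest Δλ from -100.7° to -16.9° is +83.8°.
Midpoint longitude = -100.7° + (+83.8°)/2 = -100.7° + 41.9° = -58.8°.

58.8°W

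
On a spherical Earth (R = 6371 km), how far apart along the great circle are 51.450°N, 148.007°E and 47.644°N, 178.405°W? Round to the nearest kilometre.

Δλ = -178.405 − 148.007 = -326.412°; wrapped into (−180°, 180°]: 33.588°.
Δφ = 47.644 − 51.450 = -3.806°.
a = sin²(Δφ/2) + cos φ₁ · cos φ₂ · sin²(Δλ/2) = 0.036154.
c = 2·atan2(√a, √(1−a)) = 0.38261 rad → d = 6371·c ≈ 2437.63 km.

2438 km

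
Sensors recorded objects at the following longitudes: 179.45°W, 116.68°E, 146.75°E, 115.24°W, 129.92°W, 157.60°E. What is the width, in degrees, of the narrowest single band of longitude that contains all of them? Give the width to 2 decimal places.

Sort the longitudes: -179.45°, -129.92°, -115.24°, +116.68°, +146.75°, +157.60°.
Eastward gaps between consecutive values (wrapping around): 49.53°, 14.68°, 231.92°, 30.07°, 10.85°, 22.95°.
Largest gap = 231.92° ⇒ minimal covering band is its complement: 360° − 231.92° = 128.08°.
Band runs from +116.68° eastward to -115.24°, crossing the antimeridian.

128.08°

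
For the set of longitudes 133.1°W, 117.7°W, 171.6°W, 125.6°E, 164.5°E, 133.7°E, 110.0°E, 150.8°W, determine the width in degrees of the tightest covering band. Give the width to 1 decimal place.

Sort the longitudes: -171.6°, -150.8°, -133.1°, -117.7°, +110.0°, +125.6°, +133.7°, +164.5°.
Eastward gaps between consecutive values (wrapping around): 20.8°, 17.7°, 15.4°, 227.7°, 15.6°, 8.1°, 30.8°, 23.9°.
Largest gap = 227.7° ⇒ minimal covering band is its complement: 360° − 227.7° = 132.3°.
Band runs from +110.0° eastward to -117.7°, crossing the antimeridian.

132.3°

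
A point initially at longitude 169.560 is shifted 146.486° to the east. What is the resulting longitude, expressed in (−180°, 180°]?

Start at +169.560°; shift +146.486° → +316.046°.
+316.046° lies outside (−180°, 180°]; subtract 360° → -43.954°.

-43.954°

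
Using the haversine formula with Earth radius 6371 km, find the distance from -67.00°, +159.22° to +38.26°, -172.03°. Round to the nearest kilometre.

Δλ = -172.03 − 159.22 = -331.25°; wrapped into (−180°, 180°]: 28.75°.
Δφ = 38.26 − -67.00 = 105.26°.
a = sin²(Δφ/2) + cos φ₁ · cos φ₂ · sin²(Δλ/2) = 0.650510.
c = 2·atan2(√a, √(1−a)) = 1.87656 rad → d = 6371·c ≈ 11955.56 km.

11956 km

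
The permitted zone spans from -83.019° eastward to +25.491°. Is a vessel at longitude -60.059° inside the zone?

Yes

Band width going east from -83.019° to +25.491°: ((25.491 − -83.019) mod 360) = 108.510°.
Offset of -60.059° east of the west edge: ((-60.059 − -83.019) mod 360) = 22.960°.
22.960° ≤ 108.510° ⇒ inside.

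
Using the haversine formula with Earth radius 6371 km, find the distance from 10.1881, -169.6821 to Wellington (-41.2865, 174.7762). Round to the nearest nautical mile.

3208 nmi

Δλ = 174.7762 − -169.6821 = 344.4583°; wrapped into (−180°, 180°]: -15.5417°.
Δφ = -41.2865 − 10.1881 = -51.4746°.
a = sin²(Δφ/2) + cos φ₁ · cos φ₂ · sin²(Δλ/2) = 0.202090.
c = 2·atan2(√a, √(1−a)) = 0.93251 rad → d = 6371·c ≈ 5941.02 km ≈ 3207.90 nmi.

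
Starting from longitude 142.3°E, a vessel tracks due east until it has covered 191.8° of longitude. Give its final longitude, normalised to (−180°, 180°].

Start at +142.3°; shift +191.8° → +334.1°.
+334.1° lies outside (−180°, 180°]; subtract 360° → -25.9°.

25.9°W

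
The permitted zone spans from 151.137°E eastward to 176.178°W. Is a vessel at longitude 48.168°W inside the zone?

No

Band width going east from +151.137° to -176.178°: ((-176.178 − 151.137) mod 360) = 32.685°.
Offset of -48.168° east of the west edge: ((-48.168 − 151.137) mod 360) = 160.695°.
160.695° > 32.685° ⇒ outside.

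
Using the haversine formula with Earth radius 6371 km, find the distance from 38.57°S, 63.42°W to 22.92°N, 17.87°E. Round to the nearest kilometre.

Δλ = 17.87 − -63.42 = 81.29°.
Δφ = 22.92 − -38.57 = 61.49°.
a = sin²(Δφ/2) + cos φ₁ · cos φ₂ · sin²(Δλ/2) = 0.566879.
c = 2·atan2(√a, √(1−a)) = 1.70496 rad → d = 6371·c ≈ 10862.27 km.

10862 km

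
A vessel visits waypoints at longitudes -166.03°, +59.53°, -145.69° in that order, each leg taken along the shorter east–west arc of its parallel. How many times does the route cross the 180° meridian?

Leg 1: -166.03° → +59.53°, shortest Δλ = -134.44° (west) — crosses 180°.
Leg 2: +59.53° → -145.69°, shortest Δλ = 154.78° (east) — crosses 180°.
Total crossings: 2.

2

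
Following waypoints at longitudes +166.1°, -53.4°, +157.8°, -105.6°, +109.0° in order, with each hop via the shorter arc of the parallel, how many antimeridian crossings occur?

4

Leg 1: +166.1° → -53.4°, shortest Δλ = 140.5° (east) — crosses 180°.
Leg 2: -53.4° → +157.8°, shortest Δλ = -148.8° (west) — crosses 180°.
Leg 3: +157.8° → -105.6°, shortest Δλ = 96.6° (east) — crosses 180°.
Leg 4: -105.6° → +109.0°, shortest Δλ = -145.4° (west) — crosses 180°.
Total crossings: 4.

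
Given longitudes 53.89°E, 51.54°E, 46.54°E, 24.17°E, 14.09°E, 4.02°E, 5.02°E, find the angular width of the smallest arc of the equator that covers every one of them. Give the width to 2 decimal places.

49.87°

Sort the longitudes: +4.02°, +5.02°, +14.09°, +24.17°, +46.54°, +51.54°, +53.89°.
Eastward gaps between consecutive values (wrapping around): 1.00°, 9.07°, 10.08°, 22.37°, 5.00°, 2.35°, 310.13°.
Largest gap = 310.13° ⇒ minimal covering band is its complement: 360° − 310.13° = 49.87°.
Band runs from +4.02° eastward to +53.89°.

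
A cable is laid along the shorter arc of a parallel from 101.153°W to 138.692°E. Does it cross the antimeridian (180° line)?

Yes

Naïve |138.692 − -101.153| = 239.845° > 180°, so the shorter arc goes the other way round — across 180°.
Signed shortest Δλ = ((138.692 − -101.153 + 180) mod 360) − 180 = -120.155°.
Going west by 120.155° from -101.153° passes through 180° before reaching +138.692°.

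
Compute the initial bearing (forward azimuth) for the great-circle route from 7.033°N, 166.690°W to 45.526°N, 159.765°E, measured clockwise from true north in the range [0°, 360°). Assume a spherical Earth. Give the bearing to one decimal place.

Δλ = 159.765 − -166.690 = 326.455°; wrapped into (−180°, 180°]: -33.545°.
θ = atan2( sin Δλ · cos φ₂ , cos φ₁ · sin φ₂ − sin φ₁ · cos φ₂ · cos Δλ )
  = atan2(-0.38714, 0.63671) = -31.301° → normalised to [0°, 360°): 328.699°.

328.7°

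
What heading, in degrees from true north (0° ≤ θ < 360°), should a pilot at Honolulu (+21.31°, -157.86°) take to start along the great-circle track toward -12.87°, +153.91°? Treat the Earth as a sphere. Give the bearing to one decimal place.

238.6°

Δλ = 153.91 − -157.86 = 311.77°; wrapped into (−180°, 180°]: -48.23°.
θ = atan2( sin Δλ · cos φ₂ , cos φ₁ · sin φ₂ − sin φ₁ · cos φ₂ · cos Δλ )
  = atan2(-0.72709, -0.44351) = -121.383° → normalised to [0°, 360°): 238.617°.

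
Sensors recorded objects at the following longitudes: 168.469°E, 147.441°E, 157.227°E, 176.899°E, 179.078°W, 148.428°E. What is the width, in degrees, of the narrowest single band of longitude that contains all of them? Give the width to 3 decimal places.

Sort the longitudes: -179.078°, +147.441°, +148.428°, +157.227°, +168.469°, +176.899°.
Eastward gaps between consecutive values (wrapping around): 326.519°, 0.987°, 8.799°, 11.242°, 8.430°, 4.023°.
Largest gap = 326.519° ⇒ minimal covering band is its complement: 360° − 326.519° = 33.481°.
Band runs from +147.441° eastward to -179.078°, crossing the antimeridian.

33.481°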